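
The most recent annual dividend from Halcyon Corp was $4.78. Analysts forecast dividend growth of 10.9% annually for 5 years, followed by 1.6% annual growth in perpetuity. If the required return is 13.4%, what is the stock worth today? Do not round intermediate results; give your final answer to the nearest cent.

D_1 = 5.30102
D_2 = 5.87883
D_3 = 6.51962
D_4 = 7.23026
D_5 = 8.01836
Terminal value at year 5: TV = D_5×(1+g_2)/(r−g_2) = 8.14666/0.118 = 69.03945
P_0 = D_1/(1+r)^1 + D_2/(1+r)^2 + D_3/(1+r)^3 + D_4/(1+r)^4 + D_5/(1+r)^5 + TV/(1+r)^5
    = 4.67462 + 4.57156 + 4.47078 + 4.37222 + 4.27583 + 36.81561 = 59.18063

$59.18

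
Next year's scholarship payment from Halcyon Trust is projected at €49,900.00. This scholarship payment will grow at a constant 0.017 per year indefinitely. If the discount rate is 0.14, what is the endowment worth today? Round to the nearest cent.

Growing perpetuity: P = D₁ / (r − g) = €49,900.0000 / (0.14 − 0.017) = €405,691.06

€405691.06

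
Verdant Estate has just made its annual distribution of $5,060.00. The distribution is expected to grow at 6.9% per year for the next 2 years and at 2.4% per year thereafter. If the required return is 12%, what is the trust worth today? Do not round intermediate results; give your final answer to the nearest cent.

$58609.08

D_1 = 5409.14000
D_2 = 5782.37066
Terminal value at year 2: TV = D_2×(1+g_2)/(r−g_2) = 5921.14756/0.096 = 61678.62037
P_0 = D_1/(1+r)^1 + D_2/(1+r)^2 + TV/(1+r)^2
    = 4829.58929 + 4609.67049 + 49169.81854 = 58609.07831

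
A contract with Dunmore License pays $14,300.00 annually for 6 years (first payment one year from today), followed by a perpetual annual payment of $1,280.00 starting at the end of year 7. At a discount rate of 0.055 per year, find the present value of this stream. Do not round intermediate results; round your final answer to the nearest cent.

PV of 6-year annuity: $14,300.00 × [1 − (1+0.055)^−6] / 0.055 = 71436.08341
Perpetuity value at year 6: $1,280.00 / 0.055 = 23272.72727
PV of perpetuity: 23272.72727 / (1+0.055)^6 = 16878.44848
Total PV = 71436.08341 + 16878.44848 = 88314.53189

$88314.53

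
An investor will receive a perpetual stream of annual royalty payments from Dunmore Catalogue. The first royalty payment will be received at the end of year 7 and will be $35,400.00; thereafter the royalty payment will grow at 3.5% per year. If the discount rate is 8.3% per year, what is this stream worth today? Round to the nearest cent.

Value at end of year 6: C₁ / (r − g) = $35,400.00 / (0.083 − 0.035) = $737,500.0000
Discount to today: PV = $737,500.0000 / (1 + 0.083)^6 = $737,500.0000 / 1.613507 = $457,079.02

$457079.02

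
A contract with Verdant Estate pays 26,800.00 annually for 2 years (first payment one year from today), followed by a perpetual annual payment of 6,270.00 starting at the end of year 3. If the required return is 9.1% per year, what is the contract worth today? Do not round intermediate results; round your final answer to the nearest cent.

PV of 2-year annuity: 26,800.00 × [1 − (1+0.091)^−2] / 0.091 = 47080.31129
Perpetuity value at year 2: 6,270.00 / 0.091 = 68901.09890
PV of perpetuity: 68901.09890 / (1+0.091)^2 = 57886.41413
Total PV = 47080.31129 + 57886.41413 = 104966.72542

104966.73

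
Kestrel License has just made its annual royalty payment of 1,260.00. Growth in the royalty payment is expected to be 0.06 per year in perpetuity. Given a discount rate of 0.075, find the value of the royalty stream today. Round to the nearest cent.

89040.00

D₁ = D₀ × (1 + g) = 1,260.00 × 1.06 = 1,335.6000
Growing perpetuity: P = D₁ / (r − g) = 1,335.6000 / (0.075 − 0.06) = 89,040.00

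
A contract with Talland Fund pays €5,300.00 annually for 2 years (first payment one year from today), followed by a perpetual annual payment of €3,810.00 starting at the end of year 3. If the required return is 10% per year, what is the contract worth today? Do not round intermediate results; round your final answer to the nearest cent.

€40685.95

PV of 2-year annuity: €5,300.00 × [1 − (1+0.1)^−2] / 0.1 = 9198.34711
Perpetuity value at year 2: €3,810.00 / 0.1 = 38100.00000
PV of perpetuity: 38100.00000 / (1+0.1)^2 = 31487.60331
Total PV = 9198.34711 + 31487.60331 = 40685.95041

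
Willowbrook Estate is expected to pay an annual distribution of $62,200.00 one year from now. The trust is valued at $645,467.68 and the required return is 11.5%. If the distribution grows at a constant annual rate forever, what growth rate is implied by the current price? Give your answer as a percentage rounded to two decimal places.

1.86%

P = D₁/(r−g) ⇒ g = r − D₁/P = 0.115 − $62,200.00/$645,467.68 = 0.018636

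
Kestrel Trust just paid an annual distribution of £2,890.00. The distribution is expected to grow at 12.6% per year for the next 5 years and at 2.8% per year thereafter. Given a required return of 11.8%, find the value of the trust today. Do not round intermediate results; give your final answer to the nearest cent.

£48971.46

D_1 = 3254.14000
D_2 = 3664.16164
D_3 = 4125.84601
D_4 = 4645.70260
D_5 = 5231.06113
Terminal value at year 5: TV = D_5×(1+g_2)/(r−g_2) = 5377.53084/0.09 = 59750.34270
P_0 = D_1/(1+r)^1 + D_2/(1+r)^2 + D_3/(1+r)^3 + D_4/(1+r)^4 + D_5/(1+r)^5 + TV/(1+r)^5
    = 2910.67979 + 2931.50755 + 2952.48435 + 2973.61125 + 2994.88932 + 34208.29138 = 48971.46363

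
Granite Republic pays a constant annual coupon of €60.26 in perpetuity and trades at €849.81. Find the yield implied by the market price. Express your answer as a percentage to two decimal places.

P = C/r ⇒ r = C/P = €60.26/€849.81 = 0.070910

7.09%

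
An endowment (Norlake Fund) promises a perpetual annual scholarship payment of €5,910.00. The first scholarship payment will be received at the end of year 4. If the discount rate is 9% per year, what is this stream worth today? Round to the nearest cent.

€50706.72

Value at end of year 3: C / r = €5,910.00 / 0.09 = €65,666.6667
Discount to today: PV = €65,666.6667 / (1 + 0.09)^3 = €65,666.6667 / 1.295029 = €50,706.72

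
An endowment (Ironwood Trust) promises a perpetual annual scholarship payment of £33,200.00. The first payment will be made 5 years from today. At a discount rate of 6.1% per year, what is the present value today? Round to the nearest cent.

Value at end of year 4: C / r = £33,200.00 / 0.061 = £544,262.2951
Discount to today: PV = £544,262.2951 / (1 + 0.061)^4 = £544,262.2951 / 1.267248 = £429,483.73

£429483.73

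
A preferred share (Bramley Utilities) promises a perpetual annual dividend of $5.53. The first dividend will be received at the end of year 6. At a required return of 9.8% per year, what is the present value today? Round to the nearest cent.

Value at end of year 5: C / r = $5.53 / 0.098 = $56.4286
Discount to today: PV = $56.4286 / (1 + 0.098)^5 = $56.4286 / 1.595922 = $35.36

$35.36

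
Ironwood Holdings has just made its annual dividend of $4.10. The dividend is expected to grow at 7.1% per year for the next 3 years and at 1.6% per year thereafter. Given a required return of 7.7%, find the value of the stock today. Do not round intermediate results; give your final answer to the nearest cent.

D_1 = 4.39110
D_2 = 4.70287
D_3 = 5.03677
Terminal value at year 3: TV = D_3×(1+g_2)/(r−g_2) = 5.11736/0.061 = 83.89115
P_0 = D_1/(1+r)^1 + D_2/(1+r)^2 + D_3/(1+r)^3 + TV/(1+r)^3
    = 4.07716 + 4.05444 + 4.03186 + 67.15356 = 79.31702

$79.32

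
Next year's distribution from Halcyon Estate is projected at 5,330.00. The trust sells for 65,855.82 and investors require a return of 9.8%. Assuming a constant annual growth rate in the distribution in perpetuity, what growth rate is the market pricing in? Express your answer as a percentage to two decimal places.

P = D₁/(r−g) ⇒ g = r − D₁/P = 0.098 − 5,330.00/65,855.82 = 0.017066

1.71%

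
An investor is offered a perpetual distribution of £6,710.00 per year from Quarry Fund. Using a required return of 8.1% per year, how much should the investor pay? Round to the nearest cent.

£82839.51

Level perpetuity: PV = C / r = £6,710.00 / 0.081 = £82,839.51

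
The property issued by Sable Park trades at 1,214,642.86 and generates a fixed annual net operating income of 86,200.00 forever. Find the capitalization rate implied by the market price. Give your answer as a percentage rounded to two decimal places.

P = C/r ⇒ r = C/P = 86,200.00/1,214,642.86 = 0.070967

7.10%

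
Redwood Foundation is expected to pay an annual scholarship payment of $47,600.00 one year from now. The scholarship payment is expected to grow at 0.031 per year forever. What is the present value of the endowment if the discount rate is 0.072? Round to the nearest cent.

$1160975.61

Growing perpetuity: P = D₁ / (r − g) = $47,600.0000 / (0.072 − 0.031) = $1,160,975.61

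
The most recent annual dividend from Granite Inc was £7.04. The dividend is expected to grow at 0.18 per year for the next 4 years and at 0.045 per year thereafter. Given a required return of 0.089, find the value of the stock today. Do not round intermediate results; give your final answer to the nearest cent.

£265.05

D_1 = 8.30720
D_2 = 9.80250
D_3 = 11.56695
D_4 = 13.64900
Terminal value at year 4: TV = D_4×(1+g_2)/(r−g_2) = 14.26320/0.044 = 324.16364
P_0 = D_1/(1+r)^1 + D_2/(1+r)^2 + D_3/(1+r)^3 + D_4/(1+r)^4 + TV/(1+r)^4
    = 7.62828 + 8.26572 + 8.95643 + 9.70486 + 230.49037 = 265.04567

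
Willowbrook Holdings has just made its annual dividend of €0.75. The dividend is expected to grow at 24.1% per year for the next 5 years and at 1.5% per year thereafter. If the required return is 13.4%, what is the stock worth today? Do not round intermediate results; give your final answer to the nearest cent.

€15.00

D_1 = 0.93075
D_2 = 1.15506
D_3 = 1.43343
D_4 = 1.77889
D_5 = 2.20760
Terminal value at year 5: TV = D_5×(1+g_2)/(r−g_2) = 2.24071/0.119 = 18.82952
P_0 = D_1/(1+r)^1 + D_2/(1+r)^2 + D_3/(1+r)^3 + D_4/(1+r)^4 + D_5/(1+r)^5 + TV/(1+r)^5
    = 0.82077 + 0.89821 + 0.98296 + 1.07571 + 1.17721 + 10.04093 = 14.99580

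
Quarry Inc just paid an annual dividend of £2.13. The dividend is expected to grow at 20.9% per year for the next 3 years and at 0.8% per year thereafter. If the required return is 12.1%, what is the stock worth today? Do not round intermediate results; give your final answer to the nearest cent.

£31.28

D_1 = 2.57517
D_2 = 3.11338
D_3 = 3.76408
Terminal value at year 3: TV = D_3×(1+g_2)/(r−g_2) = 3.79419/0.113 = 33.57690
P_0 = D_1/(1+r)^1 + D_2/(1+r)^2 + D_3/(1+r)^3 + TV/(1+r)^3
    = 2.29721 + 2.47754 + 2.67203 + 23.83547 = 31.28225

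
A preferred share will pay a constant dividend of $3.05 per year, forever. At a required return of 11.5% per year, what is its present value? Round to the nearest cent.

$26.52

Level perpetuity: PV = C / r = $3.05 / 0.115 = $26.52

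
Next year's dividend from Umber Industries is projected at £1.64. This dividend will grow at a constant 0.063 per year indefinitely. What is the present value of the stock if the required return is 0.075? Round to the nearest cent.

Growing perpetuity: P = D₁ / (r − g) = £1.6400 / (0.075 − 0.063) = £136.67

£136.67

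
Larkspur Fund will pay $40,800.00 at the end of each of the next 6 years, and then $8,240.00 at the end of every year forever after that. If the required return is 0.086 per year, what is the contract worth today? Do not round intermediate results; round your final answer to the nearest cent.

PV of 6-year annuity: $40,800.00 × [1 − (1+0.086)^−6] / 0.086 = 185228.94487
Perpetuity value at year 6: $8,240.00 / 0.086 = 95813.95349
PV of perpetuity: 95813.95349 / (1+0.086)^6 = 58404.97050
Total PV = 185228.94487 + 58404.97050 = 243633.91538

$243633.92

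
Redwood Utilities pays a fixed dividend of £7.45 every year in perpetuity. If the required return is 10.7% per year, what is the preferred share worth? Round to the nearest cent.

£69.63

Level perpetuity: PV = C / r = £7.45 / 0.107 = £69.63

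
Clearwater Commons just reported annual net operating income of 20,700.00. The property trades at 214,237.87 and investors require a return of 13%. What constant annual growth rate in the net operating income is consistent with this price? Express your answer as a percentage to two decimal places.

P = D₀(1+g)/(r−g) ⇒ P(r−g) = D₀(1+g) ⇒ g(P+D₀) = P·r − D₀
g = (P·r − D₀)/(P + D₀) = (214,237.87×0.13 − 20,700.00) / (214,237.87 + 20,700.00) = 0.030438

3.04%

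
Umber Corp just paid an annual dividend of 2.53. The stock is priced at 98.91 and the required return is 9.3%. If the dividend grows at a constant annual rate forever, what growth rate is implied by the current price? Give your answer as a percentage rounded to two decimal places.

P = D₀(1+g)/(r−g) ⇒ P(r−g) = D₀(1+g) ⇒ g(P+D₀) = P·r − D₀
g = (P·r − D₀)/(P + D₀) = (98.91×0.093 − 2.53) / (98.91 + 2.53) = 0.065740

6.57%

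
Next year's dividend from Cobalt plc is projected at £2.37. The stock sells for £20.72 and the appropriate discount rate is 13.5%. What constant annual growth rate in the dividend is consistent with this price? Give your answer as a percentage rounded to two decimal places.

2.06%

P = D₁/(r−g) ⇒ g = r − D₁/P = 0.135 − £2.37/£20.72 = 0.020618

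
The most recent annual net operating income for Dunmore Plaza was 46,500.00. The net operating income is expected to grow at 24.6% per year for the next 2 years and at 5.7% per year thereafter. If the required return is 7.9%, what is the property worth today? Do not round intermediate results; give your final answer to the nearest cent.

3094896.45

D_1 = 57939.00000
D_2 = 72191.99400
Terminal value at year 2: TV = D_2×(1+g_2)/(r−g_2) = 76306.93766/0.022 = 3468497.16627
P_0 = D_1/(1+r)^1 + D_2/(1+r)^2 + TV/(1+r)^2
    = 53696.94161 + 62007.77502 + 2979191.73631 = 3094896.45294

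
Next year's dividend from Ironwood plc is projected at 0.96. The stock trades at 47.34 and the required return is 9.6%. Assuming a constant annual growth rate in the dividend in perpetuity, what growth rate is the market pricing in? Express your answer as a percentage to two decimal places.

7.57%

P = D₁/(r−g) ⇒ g = r − D₁/P = 0.096 − 0.96/47.34 = 0.075721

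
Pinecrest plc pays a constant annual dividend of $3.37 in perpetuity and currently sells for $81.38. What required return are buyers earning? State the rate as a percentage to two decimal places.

4.14%

P = C/r ⇒ r = C/P = $3.37/$81.38 = 0.041411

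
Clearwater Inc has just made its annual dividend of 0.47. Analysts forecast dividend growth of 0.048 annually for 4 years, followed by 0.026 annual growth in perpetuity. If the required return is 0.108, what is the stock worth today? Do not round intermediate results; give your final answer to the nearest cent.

6.35

D_1 = 0.49256
D_2 = 0.51620
D_3 = 0.54098
D_4 = 0.56695
Terminal value at year 4: TV = D_4×(1+g_2)/(r−g_2) = 0.58169/0.082 = 7.09376
P_0 = D_1/(1+r)^1 + D_2/(1+r)^2 + D_3/(1+r)^3 + D_4/(1+r)^4 + TV/(1+r)^4
    = 0.44455 + 0.42048 + 0.39771 + 0.37617 + 4.70671 = 6.34561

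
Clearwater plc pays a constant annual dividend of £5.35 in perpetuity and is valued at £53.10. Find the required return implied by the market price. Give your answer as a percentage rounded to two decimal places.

10.08%

P = C/r ⇒ r = C/P = £5.35/£53.10 = 0.100753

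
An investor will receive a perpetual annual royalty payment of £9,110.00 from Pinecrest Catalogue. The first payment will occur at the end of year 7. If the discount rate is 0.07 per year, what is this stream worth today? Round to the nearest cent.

£86719.68

Value at end of year 6: C / r = £9,110.00 / 0.07 = £130,142.8571
Discount to today: PV = £130,142.8571 / (1 + 0.07)^6 = £130,142.8571 / 1.500730 = £86,719.68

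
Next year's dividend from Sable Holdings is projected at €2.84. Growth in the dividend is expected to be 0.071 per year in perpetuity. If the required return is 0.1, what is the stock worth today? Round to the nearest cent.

Growing perpetuity: P = D₁ / (r − g) = €2.8400 / (0.1 − 0.071) = €97.93

€97.93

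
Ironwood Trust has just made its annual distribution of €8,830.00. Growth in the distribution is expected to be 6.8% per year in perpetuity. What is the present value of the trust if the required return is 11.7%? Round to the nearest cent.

D₁ = D₀ × (1 + g) = €8,830.00 × 1.068 = €9,430.4400
Growing perpetuity: P = D₁ / (r − g) = €9,430.4400 / (0.117 − 0.068) = €192,457.96

€192457.96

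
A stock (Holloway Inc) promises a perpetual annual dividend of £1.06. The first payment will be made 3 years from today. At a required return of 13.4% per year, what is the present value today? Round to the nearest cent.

Value at end of year 2: C / r = £1.06 / 0.134 = £7.9104
Discount to today: PV = £7.9104 / (1 + 0.134)^2 = £7.9104 / 1.285956 = £6.15

£6.15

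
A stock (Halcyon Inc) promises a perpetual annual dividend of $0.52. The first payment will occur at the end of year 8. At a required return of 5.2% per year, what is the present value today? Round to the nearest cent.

$7.01

Value at end of year 7: C / r = $0.52 / 0.052 = $10.0000
Discount to today: PV = $10.0000 / (1 + 0.052)^7 = $10.0000 / 1.425969 = $7.01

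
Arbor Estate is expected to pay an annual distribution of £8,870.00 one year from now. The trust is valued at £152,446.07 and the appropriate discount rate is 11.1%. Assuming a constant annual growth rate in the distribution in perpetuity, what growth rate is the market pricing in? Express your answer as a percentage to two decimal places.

P = D₁/(r−g) ⇒ g = r − D₁/P = 0.111 − £8,870.00/£152,446.07 = 0.052815

5.28%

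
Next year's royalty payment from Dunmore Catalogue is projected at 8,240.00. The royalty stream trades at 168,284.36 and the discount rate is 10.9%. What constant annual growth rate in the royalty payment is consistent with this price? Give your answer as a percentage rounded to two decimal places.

P = D₁/(r−g) ⇒ g = r − D₁/P = 0.109 − 8,240.00/168,284.36 = 0.060035

6.00%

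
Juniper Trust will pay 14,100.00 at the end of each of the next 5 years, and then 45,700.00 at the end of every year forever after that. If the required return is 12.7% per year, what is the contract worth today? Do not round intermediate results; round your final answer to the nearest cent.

PV of 5-year annuity: 14,100.00 × [1 − (1+0.127)^−5] / 0.127 = 49958.13695
Perpetuity value at year 5: 45,700.00 / 0.127 = 359842.51969
PV of perpetuity: 359842.51969 / (1+0.127)^5 = 197921.46590
Total PV = 49958.13695 + 197921.46590 = 247879.60284

247879.60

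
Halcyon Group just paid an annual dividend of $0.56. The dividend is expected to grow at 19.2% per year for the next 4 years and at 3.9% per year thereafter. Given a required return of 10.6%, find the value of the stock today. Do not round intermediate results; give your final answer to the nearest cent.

D_1 = 0.66752
D_2 = 0.79568
D_3 = 0.94846
D_4 = 1.13056
Terminal value at year 4: TV = D_4×(1+g_2)/(r−g_2) = 1.17465/0.067 = 17.53209
P_0 = D_1/(1+r)^1 + D_2/(1+r)^2 + D_3/(1+r)^3 + D_4/(1+r)^4 + TV/(1+r)^4
    = 0.60354 + 0.65047 + 0.70105 + 0.75557 + 11.71692 = 14.42755

$14.43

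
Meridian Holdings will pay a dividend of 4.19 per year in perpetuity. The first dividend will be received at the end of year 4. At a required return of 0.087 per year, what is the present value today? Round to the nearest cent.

37.50

Value at end of year 3: C / r = 4.19 / 0.087 = 48.1609
Discount to today: PV = 48.1609 / (1 + 0.087)^3 = 48.1609 / 1.284366 = 37.50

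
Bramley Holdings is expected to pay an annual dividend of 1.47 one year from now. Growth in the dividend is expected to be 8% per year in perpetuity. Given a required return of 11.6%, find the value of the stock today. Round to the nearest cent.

Growing perpetuity: P = D₁ / (r − g) = 1.4700 / (0.116 − 0.08) = 40.83

40.83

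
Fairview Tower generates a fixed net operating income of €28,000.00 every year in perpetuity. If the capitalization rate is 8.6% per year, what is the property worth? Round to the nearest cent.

€325581.40

Level perpetuity: PV = C / r = €28,000.00 / 0.086 = €325,581.40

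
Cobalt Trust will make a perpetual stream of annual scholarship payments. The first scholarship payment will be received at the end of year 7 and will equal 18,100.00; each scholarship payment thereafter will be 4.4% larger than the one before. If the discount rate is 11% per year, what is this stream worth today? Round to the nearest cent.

Value at end of year 6: C₁ / (r − g) = 18,100.00 / (0.11 − 0.044) = 274,242.4242
Discount to today: PV = 274,242.4242 / (1 + 0.11)^6 = 274,242.4242 / 1.870415 = 146,621.20

146621.20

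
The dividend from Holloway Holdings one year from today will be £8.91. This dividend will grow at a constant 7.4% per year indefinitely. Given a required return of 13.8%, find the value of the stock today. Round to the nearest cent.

Growing perpetuity: P = D₁ / (r − g) = £8.9100 / (0.138 − 0.074) = £139.22

£139.22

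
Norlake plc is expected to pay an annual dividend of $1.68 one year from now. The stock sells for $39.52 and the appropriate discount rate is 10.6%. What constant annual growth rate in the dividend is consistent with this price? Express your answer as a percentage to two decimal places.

P = D₁/(r−g) ⇒ g = r − D₁/P = 0.106 − $1.68/$39.52 = 0.063490

6.35%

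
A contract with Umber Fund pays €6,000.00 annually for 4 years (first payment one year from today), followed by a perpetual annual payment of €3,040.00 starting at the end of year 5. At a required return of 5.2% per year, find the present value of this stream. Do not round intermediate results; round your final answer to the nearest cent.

€68908.97

PV of 4-year annuity: €6,000.00 × [1 − (1+0.052)^−4] / 0.052 = 21177.23068
Perpetuity value at year 4: €3,040.00 / 0.052 = 58461.53846
PV of perpetuity: 58461.53846 / (1+0.052)^4 = 47731.74158
Total PV = 21177.23068 + 47731.74158 = 68908.97227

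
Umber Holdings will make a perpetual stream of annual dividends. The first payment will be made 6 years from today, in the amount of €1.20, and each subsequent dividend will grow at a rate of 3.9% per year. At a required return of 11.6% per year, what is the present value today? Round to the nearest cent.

€9.00

Value at end of year 5: C₁ / (r − g) = €1.20 / (0.116 − 0.039) = €15.5844
Discount to today: PV = €15.5844 / (1 + 0.116)^5 = €15.5844 / 1.731095 = €9.00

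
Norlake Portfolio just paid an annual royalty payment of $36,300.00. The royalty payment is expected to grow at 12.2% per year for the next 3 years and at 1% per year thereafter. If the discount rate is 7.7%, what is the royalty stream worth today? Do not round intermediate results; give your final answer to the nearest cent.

$736962.89

D_1 = 40728.60000
D_2 = 45697.48920
D_3 = 51272.58288
Terminal value at year 3: TV = D_3×(1+g_2)/(r−g_2) = 51785.30871/0.067 = 772915.05539
P_0 = D_1/(1+r)^1 + D_2/(1+r)^2 + D_3/(1+r)^3 + TV/(1+r)^3
    = 37816.71309 + 39396.79860 + 41042.90439 + 618706.46913 = 736962.88521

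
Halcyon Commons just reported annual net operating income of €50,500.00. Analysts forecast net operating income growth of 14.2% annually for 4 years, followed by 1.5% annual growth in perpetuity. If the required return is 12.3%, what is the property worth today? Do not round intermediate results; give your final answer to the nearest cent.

€718240.12

D_1 = 57671.00000
D_2 = 65860.28200
D_3 = 75212.44204
D_4 = 85892.60881
Terminal value at year 4: TV = D_4×(1+g_2)/(r−g_2) = 87180.99795/0.108 = 807231.46247
P_0 = D_1/(1+r)^1 + D_2/(1+r)^2 + D_3/(1+r)^3 + D_4/(1+r)^4 + TV/(1+r)^4
    = 51354.40784 + 52223.27137 + 53106.83518 + 54005.34797 + 507550.26104 = 718240.12340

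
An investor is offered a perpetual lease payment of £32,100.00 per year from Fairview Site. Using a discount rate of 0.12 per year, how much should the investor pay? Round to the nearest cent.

£267500.00

Level perpetuity: PV = C / r = £32,100.00 / 0.12 = £267,500.00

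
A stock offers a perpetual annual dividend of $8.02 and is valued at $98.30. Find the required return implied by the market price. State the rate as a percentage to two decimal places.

P = C/r ⇒ r = C/P = $8.02/$98.30 = 0.081587

8.16%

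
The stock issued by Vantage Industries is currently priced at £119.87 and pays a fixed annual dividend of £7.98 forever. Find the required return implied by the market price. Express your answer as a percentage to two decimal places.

6.66%

P = C/r ⇒ r = C/P = £7.98/£119.87 = 0.066572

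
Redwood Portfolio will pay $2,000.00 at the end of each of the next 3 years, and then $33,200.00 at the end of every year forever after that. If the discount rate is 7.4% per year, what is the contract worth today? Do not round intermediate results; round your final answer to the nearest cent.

$367364.70

PV of 3-year annuity: $2,000.00 × [1 − (1+0.074)^−3] / 0.074 = 5210.50927
Perpetuity value at year 3: $33,200.00 / 0.074 = 448648.64865
PV of perpetuity: 448648.64865 / (1+0.074)^3 = 362154.19473
Total PV = 5210.50927 + 362154.19473 = 367364.70401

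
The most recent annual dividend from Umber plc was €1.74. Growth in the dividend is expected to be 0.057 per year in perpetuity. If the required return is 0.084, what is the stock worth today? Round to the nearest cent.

D₁ = D₀ × (1 + g) = €1.74 × 1.057 = €1.8392
Growing perpetuity: P = D₁ / (r − g) = €1.8392 / (0.084 − 0.057) = €68.12

€68.12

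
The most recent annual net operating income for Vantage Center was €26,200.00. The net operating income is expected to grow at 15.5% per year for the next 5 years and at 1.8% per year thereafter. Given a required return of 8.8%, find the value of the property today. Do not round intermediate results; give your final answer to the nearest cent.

D_1 = 30261.00000
D_2 = 34951.45500
D_3 = 40368.93053
D_4 = 46626.11476
D_5 = 53853.16254
Terminal value at year 5: TV = D_5×(1+g_2)/(r−g_2) = 54822.51947/0.07 = 783178.84956
P_0 = D_1/(1+r)^1 + D_2/(1+r)^2 + D_3/(1+r)^3 + D_4/(1+r)^4 + D_5/(1+r)^5 + TV/(1+r)^5
    = 27813.41912 + 29526.19401 + 31344.44309 + 33274.66155 + 35323.74457 + 513708.17101 = 670990.63334

€670990.63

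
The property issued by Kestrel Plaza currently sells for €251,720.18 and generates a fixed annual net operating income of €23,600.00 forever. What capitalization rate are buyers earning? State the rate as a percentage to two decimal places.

9.38%

P = C/r ⇒ r = C/P = €23,600.00/€251,720.18 = 0.093755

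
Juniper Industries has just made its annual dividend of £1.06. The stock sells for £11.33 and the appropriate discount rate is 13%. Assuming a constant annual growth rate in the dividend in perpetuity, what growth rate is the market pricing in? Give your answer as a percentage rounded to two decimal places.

3.33%

P = D₀(1+g)/(r−g) ⇒ P(r−g) = D₀(1+g) ⇒ g(P+D₀) = P·r − D₀
g = (P·r − D₀)/(P + D₀) = (£11.33×0.13 − £1.06) / (£11.33 + £1.06) = 0.033325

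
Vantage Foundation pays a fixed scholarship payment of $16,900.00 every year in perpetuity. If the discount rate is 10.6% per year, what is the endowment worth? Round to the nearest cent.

Level perpetuity: PV = C / r = $16,900.00 / 0.106 = $159,433.96

$159433.96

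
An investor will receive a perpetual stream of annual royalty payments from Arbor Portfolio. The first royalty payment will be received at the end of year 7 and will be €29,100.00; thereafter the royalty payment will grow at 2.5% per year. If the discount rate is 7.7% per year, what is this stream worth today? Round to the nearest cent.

€358587.73

Value at end of year 6: C₁ / (r − g) = €29,100.00 / (0.077 − 0.025) = €559,615.3846
Discount to today: PV = €559,615.3846 / (1 + 0.077)^6 = €559,615.3846 / 1.560609 = €358,587.73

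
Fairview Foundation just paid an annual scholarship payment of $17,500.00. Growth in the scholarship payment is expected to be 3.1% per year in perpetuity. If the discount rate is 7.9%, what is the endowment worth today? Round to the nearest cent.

$375885.42

D₁ = D₀ × (1 + g) = $17,500.00 × 1.031 = $18,042.5000
Growing perpetuity: P = D₁ / (r − g) = $18,042.5000 / (0.079 − 0.031) = $375,885.42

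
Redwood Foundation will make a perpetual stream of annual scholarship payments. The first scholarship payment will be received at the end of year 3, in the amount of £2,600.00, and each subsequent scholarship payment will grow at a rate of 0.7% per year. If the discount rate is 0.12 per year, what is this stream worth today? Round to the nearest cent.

Value at end of year 2: C₁ / (r − g) = £2,600.00 / (0.12 − 0.007) = £23,008.8496
Discount to today: PV = £23,008.8496 / (1 + 0.12)^2 = £23,008.8496 / 1.254400 = £18,342.51

£18342.51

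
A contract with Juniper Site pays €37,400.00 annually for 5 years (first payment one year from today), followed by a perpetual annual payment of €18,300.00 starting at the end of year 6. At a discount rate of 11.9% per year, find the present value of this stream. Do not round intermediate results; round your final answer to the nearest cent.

PV of 5-year annuity: €37,400.00 × [1 − (1+0.119)^−5] / 0.119 = 135153.28806
Perpetuity value at year 5: €18,300.00 / 0.119 = 153781.51261
PV of perpetuity: 153781.51261 / (1+0.119)^5 = 87650.35829
Total PV = 135153.28806 + 87650.35829 = 222803.64635

€222803.65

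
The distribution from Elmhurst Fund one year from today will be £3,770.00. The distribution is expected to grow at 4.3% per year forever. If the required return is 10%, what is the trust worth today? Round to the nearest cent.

£66140.35

Growing perpetuity: P = D₁ / (r − g) = £3,770.0000 / (0.1 − 0.043) = £66,140.35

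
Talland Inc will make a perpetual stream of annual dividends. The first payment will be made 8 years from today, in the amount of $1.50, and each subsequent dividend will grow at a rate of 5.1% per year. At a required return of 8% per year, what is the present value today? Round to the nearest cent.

$30.18

Value at end of year 7: C₁ / (r − g) = $1.50 / (0.08 − 0.051) = $51.7241
Discount to today: PV = $51.7241 / (1 + 0.08)^7 = $51.7241 / 1.713824 = $30.18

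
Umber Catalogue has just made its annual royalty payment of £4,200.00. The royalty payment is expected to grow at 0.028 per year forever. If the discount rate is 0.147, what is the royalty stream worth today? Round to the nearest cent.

£36282.35

D₁ = D₀ × (1 + g) = £4,200.00 × 1.028 = £4,317.6000
Growing perpetuity: P = D₁ / (r − g) = £4,317.6000 / (0.147 − 0.028) = £36,282.35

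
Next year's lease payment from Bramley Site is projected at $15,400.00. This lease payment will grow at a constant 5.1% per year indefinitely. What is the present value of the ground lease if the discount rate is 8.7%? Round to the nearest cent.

$427777.78

Growing perpetuity: P = D₁ / (r − g) = $15,400.0000 / (0.087 − 0.051) = $427,777.78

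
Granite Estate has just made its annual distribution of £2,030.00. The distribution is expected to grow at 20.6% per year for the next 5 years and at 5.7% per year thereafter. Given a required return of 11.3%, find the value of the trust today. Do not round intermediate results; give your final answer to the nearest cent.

£70228.80

D_1 = 2448.18000
D_2 = 2952.50508
D_3 = 3560.72113
D_4 = 4294.22968
D_5 = 5178.84099
Terminal value at year 5: TV = D_5×(1+g_2)/(r−g_2) = 5474.03493/0.056 = 97750.62373
P_0 = D_1/(1+r)^1 + D_2/(1+r)^2 + D_3/(1+r)^3 + D_4/(1+r)^4 + D_5/(1+r)^5 + TV/(1+r)^5
    = 2199.62264 + 2383.41860 + 2582.57218 + 2798.36662 + 3032.19240 + 57232.63160 = 70228.80405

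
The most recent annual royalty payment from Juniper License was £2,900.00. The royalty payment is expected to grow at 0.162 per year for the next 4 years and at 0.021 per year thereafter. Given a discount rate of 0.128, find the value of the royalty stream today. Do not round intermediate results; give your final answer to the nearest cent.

D_1 = 3369.80000
D_2 = 3915.70760
D_3 = 4550.05223
D_4 = 5287.16069
Terminal value at year 4: TV = D_4×(1+g_2)/(r−g_2) = 5398.19107/0.107 = 50450.38381
P_0 = D_1/(1+r)^1 + D_2/(1+r)^2 + D_3/(1+r)^3 + D_4/(1+r)^4 + TV/(1+r)^4
    = 2987.41135 + 3077.45743 + 3170.21768 + 3265.77388 + 31162.19752 = 43663.05786

£43663.06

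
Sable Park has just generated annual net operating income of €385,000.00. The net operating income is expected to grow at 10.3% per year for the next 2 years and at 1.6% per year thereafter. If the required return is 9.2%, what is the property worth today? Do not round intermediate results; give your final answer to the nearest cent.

D_1 = 424655.00000
D_2 = 468394.46500
Terminal value at year 2: TV = D_2×(1+g_2)/(r−g_2) = 475888.77644/0.076 = 6261694.42684
P_0 = D_1/(1+r)^1 + D_2/(1+r)^2 + TV/(1+r)^2
    = 388878.20513 + 392795.47643 + 5251055.31642 = 6032728.99798

€6032729.00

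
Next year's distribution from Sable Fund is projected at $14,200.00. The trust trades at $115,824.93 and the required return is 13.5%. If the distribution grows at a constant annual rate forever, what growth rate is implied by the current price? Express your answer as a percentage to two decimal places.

P = D₁/(r−g) ⇒ g = r − D₁/P = 0.135 − $14,200.00/$115,824.93 = 0.012401

1.24%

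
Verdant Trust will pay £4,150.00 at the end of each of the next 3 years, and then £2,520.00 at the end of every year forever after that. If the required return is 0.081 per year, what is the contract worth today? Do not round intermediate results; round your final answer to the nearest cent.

PV of 3-year annuity: £4,150.00 × [1 − (1+0.081)^−3] / 0.081 = 10675.68396
Perpetuity value at year 3: £2,520.00 / 0.081 = 31111.11111
PV of perpetuity: 31111.11111 / (1+0.081)^3 = 24628.52711
Total PV = 10675.68396 + 24628.52711 = 35304.21108

£35304.21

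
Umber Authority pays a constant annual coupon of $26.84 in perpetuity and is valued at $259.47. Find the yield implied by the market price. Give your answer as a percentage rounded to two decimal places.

P = C/r ⇒ r = C/P = $26.84/$259.47 = 0.103442

10.34%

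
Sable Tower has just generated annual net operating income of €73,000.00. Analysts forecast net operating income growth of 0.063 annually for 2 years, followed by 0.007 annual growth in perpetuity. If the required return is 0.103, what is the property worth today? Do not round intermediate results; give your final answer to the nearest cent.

€849361.98

D_1 = 77599.00000
D_2 = 82487.73700
Terminal value at year 2: TV = D_2×(1+g_2)/(r−g_2) = 83065.15116/0.096 = 865261.99124
P_0 = D_1/(1+r)^1 + D_2/(1+r)^2 + TV/(1+r)^2
    = 70352.67452 + 67801.35360 + 711207.94868 = 849361.97681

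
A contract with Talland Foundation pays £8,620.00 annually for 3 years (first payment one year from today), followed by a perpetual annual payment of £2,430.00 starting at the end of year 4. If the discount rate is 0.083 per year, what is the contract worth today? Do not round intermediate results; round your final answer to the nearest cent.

PV of 3-year annuity: £8,620.00 × [1 − (1+0.083)^−3] / 0.083 = 22094.87182
Perpetuity value at year 3: £2,430.00 / 0.083 = 29277.10843
PV of perpetuity: 29277.10843 / (1+0.083)^3 = 23048.50768
Total PV = 22094.87182 + 23048.50768 = 45143.37950

£45143.38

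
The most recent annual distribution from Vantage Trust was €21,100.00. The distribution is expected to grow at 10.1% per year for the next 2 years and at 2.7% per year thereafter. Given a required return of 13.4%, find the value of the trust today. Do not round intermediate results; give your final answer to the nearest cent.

€231280.96

D_1 = 23231.10000
D_2 = 25577.44110
Terminal value at year 2: TV = D_2×(1+g_2)/(r−g_2) = 26268.03201/0.107 = 245495.62626
P_0 = D_1/(1+r)^1 + D_2/(1+r)^2 + TV/(1+r)^2
    = 20485.97884 + 19889.82601 + 190905.15248 = 231280.95733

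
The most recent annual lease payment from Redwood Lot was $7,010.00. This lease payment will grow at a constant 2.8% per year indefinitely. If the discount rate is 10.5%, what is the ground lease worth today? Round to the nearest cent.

$93588.05

D₁ = D₀ × (1 + g) = $7,010.00 × 1.028 = $7,206.2800
Growing perpetuity: P = D₁ / (r − g) = $7,206.2800 / (0.105 − 0.028) = $93,588.05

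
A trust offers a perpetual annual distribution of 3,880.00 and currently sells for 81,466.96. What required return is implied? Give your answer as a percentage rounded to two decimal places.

P = C/r ⇒ r = C/P = 3,880.00/81,466.96 = 0.047627

4.76%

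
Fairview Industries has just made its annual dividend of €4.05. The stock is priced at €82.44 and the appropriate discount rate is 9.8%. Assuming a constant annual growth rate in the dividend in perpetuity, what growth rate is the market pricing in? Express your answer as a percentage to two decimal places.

4.66%

P = D₀(1+g)/(r−g) ⇒ P(r−g) = D₀(1+g) ⇒ g(P+D₀) = P·r − D₀
g = (P·r − D₀)/(P + D₀) = (€82.44×0.098 − €4.05) / (€82.44 + €4.05) = 0.046585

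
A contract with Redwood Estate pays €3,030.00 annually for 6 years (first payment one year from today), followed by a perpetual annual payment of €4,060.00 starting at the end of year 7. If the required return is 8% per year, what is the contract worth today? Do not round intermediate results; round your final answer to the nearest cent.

PV of 6-year annuity: €3,030.00 × [1 − (1+0.08)^−6] / 0.08 = 14007.32538
Perpetuity value at year 6: €4,060.00 / 0.08 = 50750.00000
PV of perpetuity: 50750.00000 / (1+0.08)^6 = 31981.10856
Total PV = 14007.32538 + 31981.10856 = 45988.43395

€45988.43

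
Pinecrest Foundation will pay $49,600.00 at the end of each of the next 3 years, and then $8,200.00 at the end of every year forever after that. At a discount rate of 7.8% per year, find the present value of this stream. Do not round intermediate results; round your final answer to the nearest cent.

$212206.22

PV of 3-year annuity: $49,600.00 × [1 − (1+0.078)^−3] / 0.078 = 128286.70881
Perpetuity value at year 3: $8,200.00 / 0.078 = 105128.20513
PV of perpetuity: 105128.20513 / (1+0.078)^3 = 83919.51536
Total PV = 128286.70881 + 83919.51536 = 212206.22418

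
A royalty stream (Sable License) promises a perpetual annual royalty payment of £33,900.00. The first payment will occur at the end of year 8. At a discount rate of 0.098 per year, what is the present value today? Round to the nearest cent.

£179786.57

Value at end of year 7: C / r = £33,900.00 / 0.098 = £345,918.3673
Discount to today: PV = £345,918.3673 / (1 + 0.098)^7 = £345,918.3673 / 1.924050 = £179,786.57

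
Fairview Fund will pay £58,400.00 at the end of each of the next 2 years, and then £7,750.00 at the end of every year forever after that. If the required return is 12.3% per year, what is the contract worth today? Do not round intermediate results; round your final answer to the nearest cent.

PV of 2-year annuity: £58,400.00 × [1 − (1+0.123)^−2] / 0.123 = 98311.27506
Perpetuity value at year 2: £7,750.00 / 0.123 = 63008.13008
PV of perpetuity: 63008.13008 / (1+0.123)^2 = 49961.68519
Total PV = 98311.27506 + 49961.68519 = 148272.96025

£148272.96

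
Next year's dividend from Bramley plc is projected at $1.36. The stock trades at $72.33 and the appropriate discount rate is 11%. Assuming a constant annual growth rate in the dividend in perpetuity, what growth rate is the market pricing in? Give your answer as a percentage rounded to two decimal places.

9.12%

P = D₁/(r−g) ⇒ g = r − D₁/P = 0.11 − $1.36/$72.33 = 0.091197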